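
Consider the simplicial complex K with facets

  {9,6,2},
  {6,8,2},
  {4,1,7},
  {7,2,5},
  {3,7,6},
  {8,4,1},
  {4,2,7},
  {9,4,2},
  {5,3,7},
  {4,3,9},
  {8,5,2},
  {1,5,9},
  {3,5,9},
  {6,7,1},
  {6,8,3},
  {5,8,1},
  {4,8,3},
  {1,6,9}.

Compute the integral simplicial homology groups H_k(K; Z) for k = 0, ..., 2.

Take the total order 1 < 2 < 3 < 4 < 5 < 6 < 7 < 8 < 9 on the vertex set. Then K (dimension 2) consists of the simplices:

  0-simplices (9): [1], [2], [3], [4], [5], [6], [7], [8], [9]
  1-simplices (27): (27 of them)
  2-simplices (18): [1,4,7], [1,4,8], [1,5,8], [1,5,9], [1,6,7], [1,6,9], [2,4,7], [2,4,9], [2,5,7], [2,5,8], [2,6,8], [2,6,9], [3,4,8], [3,4,9], [3,5,7], [3,5,9], [3,6,7], [3,6,8]

Hence C_0 ≅ Z^9, C_1 ≅ Z^27, C_2 ≅ Z^18.

Boundary ∂_1: C_1 → C_0 maps an edge to its endpoints' difference, ∂[p,q] = q − p. For instance
  ∂[1,4] = [4] − [1].
The 9×27 boundary matrix has rank 8 and Smith normal form diag(1,1,1,1,1,1,1,1).

The boundary map ∂_2: C_2 → C_1 maps a triangle to the signed sum of its edges. For instance
  ∂[2,5,7] = [5,7] − [2,7] + [2,5],
  ∂[2,6,8] = [6,8] − [2,8] + [2,6].
The 27×18 boundary matrix has rank 17 and Smith normal form diag(1,1,1,1,1,1,1,1,1,1,1,1,1,1,1,1,1).

From H_k ≅ ker(∂_k) / im(∂_{k+1}) we obtain:

  H_0: rank C_0 − rank ∂_1 = 9 − 8 = 1, and the invariant factors of ∂_1 are all 1, so H_0 = Z.
  H_1: rank ker ∂_1 − rank ∂_2 = (27 − 8) − 17 = 2, and the invariant factors of ∂_2 are all 1, so H_1 = Z^2.
  H_2: rank ker ∂_2 − rank ∂_3 = (18 − 17) − 0 = 1, and there is no ∂_3, so H_2 = Z.

As a check, the Euler characteristic is 9 − 27 + 18 = 0, which agrees with 1 − 2 + 1 = 0.

H_0 ≅ Z,  H_1 ≅ Z^2,  H_2 ≅ Z.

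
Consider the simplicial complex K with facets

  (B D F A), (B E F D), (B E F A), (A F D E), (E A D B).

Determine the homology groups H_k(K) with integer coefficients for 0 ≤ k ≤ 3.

K has 5 vertices, 10 edges, 10 triangles, 5 3-simplices.
rank ∂_0 = 0, rank ∂_1 = 4 ⇒ b_0 = 5 − 0 − 4 = 1; all invariant factors of ∂_1 are 1 so no torsion. So H_0 = Z.
rank ∂_1 = 4, rank ∂_2 = 6 ⇒ b_1 = 10 − 4 − 6 = 0; all invariant factors of ∂_2 are 1 so no torsion. So H_1 = 0.
rank ∂_2 = 6, rank ∂_3 = 4 ⇒ b_2 = 10 − 6 − 4 = 0; all invariant factors of ∂_3 are 1 so no torsion. So H_2 = 0.
rank ∂_3 = 4, rank ∂_4 = 0 ⇒ b_3 = 5 − 4 − 0 = 1. So H_3 = Z.

H_0 = Z,  H_1 = 0,  H_2 = 0,  H_3 = Z.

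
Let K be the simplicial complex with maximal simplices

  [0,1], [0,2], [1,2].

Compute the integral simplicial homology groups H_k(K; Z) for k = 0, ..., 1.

H_0 = Z,  H_1 = Z.

We work with the vertex ordering 0 < 1 < 2. The simplices of K, each written with vertices in increasing order, are:

  0-simplices (3): [0], [1], [2]
  1-simplices (3): [0,1], [0,2], [1,2]

Hence C_0 ≅ Z^3, C_1 ≅ Z^3.

The boundary map ∂_1: C_1 → C_0 maps an edge to its endpoints' difference, ∂[p,q] = q − p. For instance
  ∂[0,1] = [1] − [0].
As a 3×3 matrix over Z this has rank 2, with invariant factors (1,1).

Now H_k = ker ∂_k / im ∂_{k+1}, so:

  H_0: rank C_0 − rank ∂_1 = 3 − 2 = 1, and the invariant factors of ∂_1 are all 1, so H_0 = Z.
  H_1: rank ker ∂_1 − rank ∂_2 = (3 − 2) − 0 = 1, and there is no ∂_2, so H_1 = Z.

As a check, the Euler characteristic is 3 − 3 = 0, which agrees with 1 − 1 = 0.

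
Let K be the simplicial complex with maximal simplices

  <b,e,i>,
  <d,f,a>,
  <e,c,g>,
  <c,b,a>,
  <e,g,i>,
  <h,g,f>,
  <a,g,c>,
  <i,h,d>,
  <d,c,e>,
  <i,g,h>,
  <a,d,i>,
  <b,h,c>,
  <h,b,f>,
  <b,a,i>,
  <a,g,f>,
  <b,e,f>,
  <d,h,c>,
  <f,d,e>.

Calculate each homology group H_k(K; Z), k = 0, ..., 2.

K has 9 vertices, 27 edges, 18 triangles.
rank ∂_0 = 0, rank ∂_1 = 8 ⇒ b_0 = 9 − 0 − 8 = 1; all invariant factors of ∂_1 are 1 so no torsion. So H_0 ≅ Z.
rank ∂_1 = 8, rank ∂_2 = 17 ⇒ b_1 = 27 − 8 − 17 = 2; all invariant factors of ∂_2 are 1 so no torsion. So H_1 ≅ Z^2.
rank ∂_2 = 17, rank ∂_3 = 0 ⇒ b_2 = 18 − 17 − 0 = 1. So H_2 ≅ Z.

H_0 = Z,  H_1 = Z^2,  H_2 = Z.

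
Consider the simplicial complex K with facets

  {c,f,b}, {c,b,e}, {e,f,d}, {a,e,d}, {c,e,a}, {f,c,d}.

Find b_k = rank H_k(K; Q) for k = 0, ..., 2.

b_0 = 1, b_1 = 1, b_2 = 0.

Fix the vertex order a < b < c < d < e < f and write every simplex with vertices in increasing order. Then dim K = 2 and the simplices of K are:

  0-simplices (6): a, b, c, d, e, f
  1-simplices (12): ac, ad, ae, bc, be, bf, cd, ce, cf, de, df, ef
  2-simplices (6): ace, ade, bce, bcf, cdf, def

giving chain groups C_0 ≅ Z^6, C_1 ≅ Z^12, C_2 ≅ Z^6.

Boundary ∂_1: C_1 → C_0 is given by ∂[p,q] = [q] − [p]. For instance
  ∂ad = d − a.
This gives a 6×12 integer matrix of rank 5; reducing to Smith normal form yields diagonal entries (1,1,1,1,1).

∂_2: C_2 → C_1 sends each 2-simplex [p,q,r] to [q,r] − [p,r] + [p,q]. For instance
  ∂ace = ce − ae + ac,
  ∂def = ef − df + de.
As a 12×6 matrix over Z this has rank 6, with invariant factors (1,1,1,1,1,1).

Now H_k = ker ∂_k / im ∂_{k+1}, so:

  H_0: rank C_0 − rank ∂_1 = 6 − 5 = 1, and the invariant factors of ∂_1 are all 1, so H_0 = Z.
  H_1: rank ker ∂_1 − rank ∂_2 = (12 − 5) − 6 = 1, and the invariant factors of ∂_2 are all 1, so H_1 = Z.
  H_2: rank ker ∂_2 − rank ∂_3 = (6 − 6) − 0 = 0, and there is no ∂_3, so H_2 = 0.

Hence the Betti numbers are b_0 = 1, b_1 = 1, b_2 = 0.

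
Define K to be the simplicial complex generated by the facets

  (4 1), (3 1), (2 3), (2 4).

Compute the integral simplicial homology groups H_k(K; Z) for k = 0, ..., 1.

We work with the vertex ordering 1 < 2 < 3 < 4. The simplices of K, each written with vertices in increasing order, are:

  0-simplices (4): [1], [2], [3], [4]
  1-simplices (4): [1,3], [1,4], [2,3], [2,4]

giving chain groups C_0 ≅ Z^4, C_1 ≅ Z^4.

∂_1: C_1 → C_0 is given by ∂[p,q] = [q] − [p].
This gives a 4×4 integer matrix of rank 3; reducing to Smith normal form yields diagonal entries (1,1,1).

From H_k ≅ ker(∂_k) / im(∂_{k+1}) we obtain:

  H_0: rank C_0 − rank ∂_1 = 4 − 3 = 1, and the invariant factors of ∂_1 are all 1, so H_0 = Z.
  H_1: rank ker ∂_1 − rank ∂_2 = (4 − 3) − 0 = 1, and there is no ∂_2, so H_1 = Z.

H_0 ≅ Z,  H_1 ≅ Z.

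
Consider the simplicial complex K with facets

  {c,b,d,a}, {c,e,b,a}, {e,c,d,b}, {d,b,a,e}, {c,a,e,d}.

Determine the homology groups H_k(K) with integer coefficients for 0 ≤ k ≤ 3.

Take the total order a < b < c < d < e on the vertex set. Then K (dimension 3) consists of the simplices:

  0-simplices (5): a, b, c, d, e
  1-simplices (10): ab, ac, ad, ae, bc, bd, be, cd, ce, de
  2-simplices (10): abc, abd, abe, acd, ace, ade, bcd, bce, bde, cde
  3-simplices (5): abcd, abce, abde, acde, bcde

giving chain groups C_0 ≅ Z^5, C_1 ≅ Z^10, C_2 ≅ Z^10, C_3 ≅ Z^5.

The boundary map ∂_1: C_1 → C_0 maps an edge to its endpoints' difference, ∂[p,q] = q − p. For instance
  ∂ab = b − a.
The resulting 5×10 matrix has rank 4, and its Smith normal form has invariant factors (1,1,1,1).

Boundary ∂_2: C_2 → C_1 maps a triangle to the signed sum of its edges. For instance
  ∂acd = cd − ad + ac,
  ∂bce = ce − be + bc.
The 10×10 boundary matrix has rank 6 and Smith normal form diag(1,1,1,1,1,1).

Boundary ∂_3: C_3 → C_2 sends each 3-simplex σ to the alternating sum Σ_i (−1)^i (σ with its i-th vertex removed). For instance
  ∂acde = cde − ade + ace − acd,
  ∂bcde = cde − bde + bce − bcd.
The resulting 10×5 matrix has rank 4, and its Smith normal form has invariant factors (1,1,1,1).

Reading off H_k = ker ∂_k / im ∂_{k+1}:

  H_0: rank C_0 − rank ∂_1 = 5 − 4 = 1, and the invariant factors of ∂_1 are all 1, so H_0 ≅ Z.
  H_1: rank ker ∂_1 − rank ∂_2 = (10 − 4) − 6 = 0, and the invariant factors of ∂_2 are all 1, so H_1 ≅ 0.
  H_2: rank ker ∂_2 − rank ∂_3 = (10 − 6) − 4 = 0, and the invariant factors of ∂_3 are all 1, so H_2 ≅ 0.
  H_3: rank ker ∂_3 − rank ∂_4 = (5 − 4) − 0 = 1, and there is no ∂_4, so H_3 ≅ Z.

(K is a triangulation of the 3-sphere S^3.)

H_0 = Z,  H_1 = 0,  H_2 = 0,  H_3 = Z.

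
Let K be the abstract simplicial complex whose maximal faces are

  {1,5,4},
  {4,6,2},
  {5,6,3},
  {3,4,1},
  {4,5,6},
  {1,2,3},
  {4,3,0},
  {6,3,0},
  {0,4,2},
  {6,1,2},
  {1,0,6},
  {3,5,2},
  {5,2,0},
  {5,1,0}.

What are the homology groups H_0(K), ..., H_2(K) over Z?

H_0 ≅ Z,  H_1 ≅ Z^2,  H_2 ≅ Z.

Order the vertices as 0 < 1 < 2 < 3 < 4 < 5 < 6. Listing each simplex with vertices in this order, K has dimension 2 with simplices:

  0-simplices (7): [0], [1], [2], [3], [4], [5], [6]
  1-simplices (21): [0,1], [0,2], [0,3], [0,4], [0,5], [0,6], [1,2], [1,3], [1,4], [1,5], [1,6], [2,3], [2,4], [2,5], [2,6], [3,4], [3,5], [3,6], [4,5], [4,6], [5,6]
  2-simplices (14): [0,1,5], [0,1,6], [0,2,4], [0,2,5], [0,3,4], [0,3,6], [1,2,3], [1,2,6], [1,3,4], [1,4,5], [2,3,5], [2,4,6], [3,5,6], [4,5,6]

Hence C_0 ≅ Z^7, C_1 ≅ Z^21, C_2 ≅ Z^14.

Boundary ∂_1: C_1 → C_0 sends each edge [p,q] (with p < q) to q − p. For instance
  ∂[4,6] = [6] − [4].
The resulting 7×21 matrix has rank 6, and its Smith normal form has invariant factors (1,1,1,1,1,1).

∂_2: C_2 → C_1 sends each 2-simplex [p,q,r] to [q,r] − [p,r] + [p,q]. For instance
  ∂[2,3,5] = [3,5] − [2,5] + [2,3],
  ∂[0,3,6] = [3,6] − [0,6] + [0,3].
As a 21×14 matrix over Z this has rank 13, with invariant factors (1,1,1,1,1,1,1,1,1,1,1,1,1).

Computing H_k = (kernel of ∂_k) / (image of ∂_{k+1}):

  H_0: rank C_0 − rank ∂_1 = 7 − 6 = 1, and the invariant factors of ∂_1 are all 1, so H_0 = Z.
  H_1: rank ker ∂_1 − rank ∂_2 = (21 − 6) − 13 = 2, and the invariant factors of ∂_2 are all 1, so H_1 = Z^2.
  H_2: rank ker ∂_2 − rank ∂_3 = (14 − 13) − 0 = 1, and there is no ∂_3, so H_2 = Z.

As a check, the Euler characteristic is 7 − 21 + 14 = 0, which agrees with 1 − 2 + 1 = 0.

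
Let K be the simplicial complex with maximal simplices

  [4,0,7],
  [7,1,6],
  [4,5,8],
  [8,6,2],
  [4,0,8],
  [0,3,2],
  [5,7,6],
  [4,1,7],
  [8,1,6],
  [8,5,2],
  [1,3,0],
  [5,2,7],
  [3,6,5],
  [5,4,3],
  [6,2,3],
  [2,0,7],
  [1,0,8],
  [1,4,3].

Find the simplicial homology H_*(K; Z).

K has 9 vertices, 27 edges, 18 triangles.
rank ∂_0 = 0, rank ∂_1 = 8 ⇒ b_0 = 9 − 0 − 8 = 1; all invariant factors of ∂_1 are 1 so no torsion. So H_0 ≅ Z.
rank ∂_1 = 8, rank ∂_2 = 18 ⇒ b_1 = 27 − 8 − 18 = 1; ∂_2 has invariant factor(s) [2] giving torsion. So H_1 ≅ Z ⊕ Z_2.
rank ∂_2 = 18, rank ∂_3 = 0 ⇒ b_2 = 18 − 18 − 0 = 0. So H_2 ≅ 0.

H_0 ≅ Z,  H_1 ≅ Z ⊕ Z_2,  H_2 = 0.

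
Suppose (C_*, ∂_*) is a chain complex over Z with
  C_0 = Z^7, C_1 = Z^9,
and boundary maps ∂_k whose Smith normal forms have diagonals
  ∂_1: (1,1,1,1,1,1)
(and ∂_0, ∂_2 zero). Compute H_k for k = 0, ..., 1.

H_0 = Z,  H_1 = Z^3.

H_0: b_0 = 7 − 0 − 6 = 1; torsion from ∂_1 factors > 1: none. So H_0 = Z.
H_1: b_1 = 9 − 6 − 0 = 3; torsion from ∂_2 factors > 1: none. So H_1 = Z^3.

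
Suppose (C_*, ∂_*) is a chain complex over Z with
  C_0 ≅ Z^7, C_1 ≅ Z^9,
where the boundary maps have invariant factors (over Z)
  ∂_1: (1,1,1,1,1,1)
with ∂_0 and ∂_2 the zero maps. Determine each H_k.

H_0 = Z,  H_1 = Z^3.

H_0: b_0 = 7 − 0 − 6 = 1; torsion from ∂_1 factors > 1: none. So H_0 = Z.
H_1: b_1 = 9 − 6 − 0 = 3; torsion from ∂_2 factors > 1: none. So H_1 = Z^3.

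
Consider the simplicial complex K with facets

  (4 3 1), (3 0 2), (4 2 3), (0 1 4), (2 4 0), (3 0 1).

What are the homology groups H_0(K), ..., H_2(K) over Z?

H_0 = Z,  H_1 = 0,  H_2 = Z.

We work with the vertex ordering 0 < 1 < 2 < 3 < 4. The simplices of K, each written with vertices in increasing order, are:

  0-simplices (5): [0], [1], [2], [3], [4]
  1-simplices (9): [0,1], [0,2], [0,3], [0,4], [1,3], [1,4], [2,3], [2,4], [3,4]
  2-simplices (6): [0,1,3], [0,1,4], [0,2,3], [0,2,4], [1,3,4], [2,3,4]

Hence C_0 ≅ Z^5, C_1 ≅ Z^9, C_2 ≅ Z^6.

Boundary ∂_1: C_1 → C_0 is given by ∂[p,q] = [q] − [p]. For instance
  ∂[0,1] = [1] − [0].
The resulting 5×9 matrix has rank 4, and its Smith normal form has invariant factors (1,1,1,1).

Boundary ∂_2: C_2 → C_1 acts by ∂[p,q,r] = [q,r] − [p,r] + [p,q]. For instance
  ∂[1,3,4] = [3,4] − [1,4] + [1,3],
  ∂[0,2,3] = [2,3] − [0,3] + [0,2].
As a 9×6 matrix over Z this has rank 5, with invariant factors (1,1,1,1,1).

From H_k ≅ ker(∂_k) / im(∂_{k+1}) we obtain:

  H_0: rank C_0 − rank ∂_1 = 5 − 4 = 1, and the invariant factors of ∂_1 are all 1, so H_0 ≅ Z.
  H_1: rank ker ∂_1 − rank ∂_2 = (9 − 4) − 5 = 0, and the invariant factors of ∂_2 are all 1, so H_1 ≅ 0.
  H_2: rank ker ∂_2 − rank ∂_3 = (6 − 5) − 0 = 1, and there is no ∂_3, so H_2 ≅ Z.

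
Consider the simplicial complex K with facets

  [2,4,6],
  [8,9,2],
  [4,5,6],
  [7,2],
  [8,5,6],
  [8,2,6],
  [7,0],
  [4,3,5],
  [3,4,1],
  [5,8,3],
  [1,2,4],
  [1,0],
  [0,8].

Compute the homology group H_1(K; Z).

Fix the vertex order 0 < 1 < 2 < 3 < 4 < 5 < 6 < 7 < 8 < 9 and write every simplex with vertices in increasing order. Then dim K = 2 and the simplices of K are:

  0-simplices (10): [0], [1], [2], [3], [4], [5], [6], [7], [8], [9]
  1-simplices (20): [0,1], [0,7], [0,8], [1,2], [1,3], [1,4], [2,4], [2,6], [2,7], [2,8], [2,9], [3,4], [3,5], [3,8], [4,5], [4,6], [5,6], [5,8], [6,8], [8,9]
  2-simplices (9): [1,2,4], [1,3,4], [2,4,6], [2,6,8], [2,8,9], [3,4,5], [3,5,8], [4,5,6], [5,6,8]

Hence C_0 ≅ Z^10, C_1 ≅ Z^20, C_2 ≅ Z^9.

The boundary map ∂_1: C_1 → C_0 sends each edge [p,q] (with p < q) to q − p. For instance
  ∂[0,1] = [1] − [0].
The resulting 10×20 matrix has rank 9, and its Smith normal form has invariant factors (1,1,1,1,1,1,1,1,1).

∂_2: C_2 → C_1 sends each 2-simplex [p,q,r] to [q,r] − [p,r] + [p,q]. For instance
  ∂[5,6,8] = [6,8] − [5,8] + [5,6],
  ∂[1,3,4] = [3,4] − [1,4] + [1,3].
The resulting 20×9 matrix has rank 9, and its Smith normal form has invariant factors (1,1,1,1,1,1,1,1,1).

From H_k ≅ ker(∂_k) / im(∂_{k+1}) we obtain:

  H_1: rank ker ∂_1 − rank ∂_2 = (20 − 9) − 9 = 2, and the invariant factors of ∂_2 are all 1, so H_1 ≅ Z^2.

H_1 = Z^2.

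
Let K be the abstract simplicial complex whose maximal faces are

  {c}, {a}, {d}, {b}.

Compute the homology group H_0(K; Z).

H_0 ≅ Z^4.

Take the total order a < b < c < d on the vertex set. Then K (dimension 0) consists of the simplices:

  0-simplices (4): a, b, c, d

so the chain groups are C_0 ≅ Z^4.

Now H_k = ker ∂_k / im ∂_{k+1}, so:

  H_0: rank C_0 − rank ∂_1 = 4 − 0 = 4, and there is no ∂_1, so H_0 = Z^4.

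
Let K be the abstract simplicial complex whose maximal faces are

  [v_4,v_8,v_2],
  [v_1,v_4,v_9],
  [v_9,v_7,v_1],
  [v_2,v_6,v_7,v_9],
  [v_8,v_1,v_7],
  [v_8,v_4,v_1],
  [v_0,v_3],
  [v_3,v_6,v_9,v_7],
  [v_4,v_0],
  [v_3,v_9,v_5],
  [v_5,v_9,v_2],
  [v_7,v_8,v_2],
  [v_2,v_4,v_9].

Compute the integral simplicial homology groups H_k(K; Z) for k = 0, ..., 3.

Order the vertices as v_0 < v_1 < v_2 < v_3 < v_4 < v_5 < v_6 < v_7 < v_8 < v_9. Listing each simplex with vertices in this order, K has dimension 3 with simplices:

  0-simplices (10): [v_0], [v_1], [v_2], [v_3], [v_4], [v_5], [v_6], [v_7], [v_8], [v_9]
  1-simplices (23): (23 of them)
  2-simplices (16): (16 of them)
  3-simplices (2): [v_2,v_6,v_7,v_9], [v_3,v_6,v_7,v_9]

Hence C_0 ≅ Z^10, C_1 ≅ Z^23, C_2 ≅ Z^16, C_3 ≅ Z^2.

∂_1: C_1 → C_0 is given by ∂[p,q] = [q] − [p]. For instance
  ∂[v_2,v_9] = [v_9] − [v_2].
This gives a 10×23 integer matrix of rank 9; reducing to Smith normal form yields diagonal entries (1,1,1,1,1,1,1,1,1).

Boundary ∂_2: C_2 → C_1 sends each 2-simplex [p,q,r] to [q,r] − [p,r] + [p,q]. For instance
  ∂[v_1,v_4,v_8] = [v_4,v_8] − [v_1,v_8] + [v_1,v_4],
  ∂[v_1,v_4,v_9] = [v_4,v_9] − [v_1,v_9] + [v_1,v_4].
This gives a 23×16 integer matrix of rank 13; reducing to Smith normal form yields diagonal entries (1,1,1,1,1,1,1,1,1,1,1,1,1).

Boundary ∂_3: C_3 → C_2 sends each 3-simplex σ to the alternating sum Σ_i (−1)^i (σ with its i-th vertex removed). For instance
  ∂[v_2,v_6,v_7,v_9] = [v_6,v_7,v_9] − [v_2,v_7,v_9] + [v_2,v_6,v_9] − [v_2,v_6,v_7],
  ∂[v_3,v_6,v_7,v_9] = [v_6,v_7,v_9] − [v_3,v_7,v_9] + [v_3,v_6,v_9] − [v_3,v_6,v_7].
This gives a 16×2 integer matrix of rank 2; reducing to Smith normal form yields diagonal entries (1,1).

From H_k ≅ ker(∂_k) / im(∂_{k+1}) we obtain:

  H_0: rank C_0 − rank ∂_1 = 10 − 9 = 1, and the invariant factors of ∂_1 are all 1, so H_0 ≅ Z.
  H_1: rank ker ∂_1 − rank ∂_2 = (23 − 9) − 13 = 1, and the invariant factors of ∂_2 are all 1, so H_1 ≅ Z.
  H_2: rank ker ∂_2 − rank ∂_3 = (16 − 13) − 2 = 1, and the invariant factors of ∂_3 are all 1, so H_2 ≅ Z.
  H_3: rank ker ∂_3 − rank ∂_4 = (2 − 2) − 0 = 0, and there is no ∂_4, so H_3 ≅ 0.

As a check, the Euler characteristic is 10 − 23 + 16 − 2 = 1, which agrees with 1 − 1 + 1 − 0 = 1.

H_0 ≅ Z,  H_1 ≅ Z,  H_2 ≅ Z,  H_3 = 0.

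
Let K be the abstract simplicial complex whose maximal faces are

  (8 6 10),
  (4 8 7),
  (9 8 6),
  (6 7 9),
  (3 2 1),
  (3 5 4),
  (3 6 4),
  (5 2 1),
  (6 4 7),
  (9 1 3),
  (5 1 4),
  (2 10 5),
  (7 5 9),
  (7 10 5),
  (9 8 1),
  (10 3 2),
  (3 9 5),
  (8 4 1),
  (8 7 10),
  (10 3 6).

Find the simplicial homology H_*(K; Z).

H_0 ≅ Z,  H_1 ≅ Z × Z/2,  H_2 = 0.

Fix the vertex order 1 < 2 < 3 < 4 < 5 < 6 < 7 < 8 < 9 < 10 and write every simplex with vertices in increasing order. Then dim K = 2 and the simplices of K are:

  0-simplices (10): [1], [2], [3], [4], [5], [6], [7], [8], [9], [10]
  1-simplices (30): (30 of them)
  2-simplices (20): (20 of them)

giving chain groups C_0 ≅ Z^10, C_1 ≅ Z^30, C_2 ≅ Z^20.

The boundary map ∂_1: C_1 → C_0 is given by ∂[p,q] = [q] − [p]. For instance
  ∂[2,10] = [10] − [2].
The 10×30 boundary matrix has rank 9 and Smith normal form diag(1,1,1,1,1,1,1,1,1).

∂_2: C_2 → C_1 sends each 2-simplex [p,q,r] to [q,r] − [p,r] + [p,q]. For instance
  ∂[3,5,9] = [5,9] − [3,9] + [3,5],
  ∂[3,6,10] = [6,10] − [3,10] + [3,6].
This gives a 30×20 integer matrix of rank 20; reducing to Smith normal form yields diagonal entries (1,1,1,1,1,1,1,1,1,1,1,1,1,1,1,1,1,1,1,2).

Computing H_k = (kernel of ∂_k) / (image of ∂_{k+1}):

  H_0: rank C_0 − rank ∂_1 = 10 − 9 = 1, and the invariant factors of ∂_1 are all 1, so H_0 ≅ Z.
  H_1: rank ker ∂_1 − rank ∂_2 = (30 − 9) − 20 = 1, and ∂_2 has invariant factor 2 > 1, so H_1 ≅ Z × Z/2.
  H_2: rank ker ∂_2 − rank ∂_3 = (20 − 20) − 0 = 0, and there is no ∂_3, so H_2 ≅ 0.

As a check, the Euler characteristic is 10 − 30 + 20 = 0, which agrees with 1 − 1 + 0 = 0.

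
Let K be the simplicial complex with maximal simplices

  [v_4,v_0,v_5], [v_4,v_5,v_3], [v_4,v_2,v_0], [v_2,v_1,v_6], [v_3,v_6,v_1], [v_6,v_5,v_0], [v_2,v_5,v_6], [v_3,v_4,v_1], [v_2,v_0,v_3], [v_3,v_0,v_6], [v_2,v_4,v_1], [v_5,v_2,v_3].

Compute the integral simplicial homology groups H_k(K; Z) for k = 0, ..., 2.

Fix the vertex order v_0 < v_1 < v_2 < v_3 < v_4 < v_5 < v_6 and write every simplex with vertices in increasing order. Then dim K = 2 and the simplices of K are:

  0-simplices (7): [v_0], [v_1], [v_2], [v_3], [v_4], [v_5], [v_6]
  1-simplices (18): (18 of them)
  2-simplices (12): (12 of them)

Hence C_0 ≅ Z^7, C_1 ≅ Z^18, C_2 ≅ Z^12.

Boundary ∂_1: C_1 → C_0 sends each edge [p,q] (with p < q) to q − p.
The 7×18 boundary matrix has rank 6 and Smith normal form diag(1,1,1,1,1,1).

Boundary ∂_2: C_2 → C_1 acts by ∂[p,q,r] = [q,r] − [p,r] + [p,q]. For instance
  ∂[v_1,v_3,v_4] = [v_3,v_4] − [v_1,v_4] + [v_1,v_3],
  ∂[v_3,v_4,v_5] = [v_4,v_5] − [v_3,v_5] + [v_3,v_4].
As a 18×12 matrix over Z this has rank 12, with invariant factors (1,1,1,1,1,1,1,1,1,1,1,2).

Computing H_k = (kernel of ∂_k) / (image of ∂_{k+1}):

  H_0: rank C_0 − rank ∂_1 = 7 − 6 = 1, and the invariant factors of ∂_1 are all 1, so H_0 ≅ Z.
  H_1: rank ker ∂_1 − rank ∂_2 = (18 − 6) − 12 = 0, and ∂_2 has invariant factor 2 > 1, so H_1 ≅ Z/2.
  H_2: rank ker ∂_2 − rank ∂_3 = (12 − 12) − 0 = 0, and there is no ∂_3, so H_2 ≅ 0.

H_0 = Z,  H_1 = Z/2,  H_2 = 0.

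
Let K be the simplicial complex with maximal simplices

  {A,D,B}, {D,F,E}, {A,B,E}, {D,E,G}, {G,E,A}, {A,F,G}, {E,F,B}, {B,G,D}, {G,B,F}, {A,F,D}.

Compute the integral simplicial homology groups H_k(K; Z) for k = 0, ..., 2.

Order the vertices as A < B < D < E < F < G. Listing each simplex with vertices in this order, K has dimension 2 with simplices:

  0-simplices (6): A, B, D, E, F, G
  1-simplices (15): AB, AD, AE, AF, AG, BD, BE, BF, BG, DE, DF, DG, EF, EG, FG
  2-simplices (10): ABD, ABE, ADF, AEG, AFG, BDG, BEF, BFG, DEF, DEG

Hence C_0 ≅ Z^6, C_1 ≅ Z^15, C_2 ≅ Z^10.

Boundary ∂_1: C_1 → C_0 is given by ∂[p,q] = [q] − [p]. For instance
  ∂AE = E − A.
This gives a 6×15 integer matrix of rank 5; reducing to Smith normal form yields diagonal entries (1,1,1,1,1).

The boundary map ∂_2: C_2 → C_1 acts by ∂[p,q,r] = [q,r] − [p,r] + [p,q]. For instance
  ∂AFG = FG − AG + AF,
  ∂BDG = DG − BG + BD.
The resulting 15×10 matrix has rank 10, and its Smith normal form has invariant factors (1,1,1,1,1,1,1,1,1,2).

Computing H_k = (kernel of ∂_k) / (image of ∂_{k+1}):

  H_0: rank C_0 − rank ∂_1 = 6 − 5 = 1, and the invariant factors of ∂_1 are all 1, so H_0 = Z.
  H_1: rank ker ∂_1 − rank ∂_2 = (15 − 5) − 10 = 0, and ∂_2 has invariant factor 2 > 1, so H_1 = Z_2.
  H_2: rank ker ∂_2 − rank ∂_3 = (10 − 10) − 0 = 0, and there is no ∂_3, so H_2 = 0.

(K is a triangulation of the real projective plane RP^2.)

H_0 = Z,  H_1 = Z_2,  H_2 = 0.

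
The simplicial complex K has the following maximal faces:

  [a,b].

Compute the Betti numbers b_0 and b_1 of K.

b_0 = 1, b_1 = 0.

We work with the vertex ordering a < b. The simplices of K, each written with vertices in increasing order, are:

  0-simplices (2): a, b
  1-simplices (1): ab

so the chain groups are C_0 ≅ Z^2, C_1 ≅ Z^1.

∂_1: C_1 → C_0 is given by ∂[p,q] = [q] − [p]. For instance
  ∂ab = b − a.
The resulting 2×1 matrix has rank 1, and its Smith normal form has invariant factors (1).

Now H_k = ker ∂_k / im ∂_{k+1}, so:

  H_0: rank C_0 − rank ∂_1 = 2 − 1 = 1, and the invariant factors of ∂_1 are all 1, so H_0 = Z.
  H_1: rank ker ∂_1 − rank ∂_2 = (1 − 1) − 0 = 0, and there is no ∂_2, so H_1 = 0.

As a check, the Euler characteristic is 2 − 1 = 1, which agrees with 1 − 0 = 1.
(K is a triangulation of the 1-simplex.)

Hence the Betti numbers are b_0 = 1, b_1 = 0.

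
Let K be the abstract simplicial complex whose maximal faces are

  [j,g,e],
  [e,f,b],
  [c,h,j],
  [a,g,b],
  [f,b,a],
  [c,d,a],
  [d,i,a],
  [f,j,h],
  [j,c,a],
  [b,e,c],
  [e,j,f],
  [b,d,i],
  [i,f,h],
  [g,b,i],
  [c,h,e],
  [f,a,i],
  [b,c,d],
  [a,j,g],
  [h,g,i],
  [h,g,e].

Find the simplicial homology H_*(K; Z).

H_0 = Z,  H_1 = Z × Z/2,  H_2 = 0.

We work with the vertex ordering a < b < c < d < e < f < g < h < i < j. The simplices of K, each written with vertices in increasing order, are:

  0-simplices (10): a, b, c, d, e, f, g, h, i, j
  1-simplices (30): ab, ac, ad, af, ag, ai, aj, bc, bd, be, bf, bg, bi, cd, ce, ch, cj, di, ef, eg, eh, ej, fh, fi, fj, gh, gi, gj, hi, hj
  2-simplices (20): abf, abg, acd, acj, adi, afi, agj, bcd, bce, bdi, bef, bgi, ceh, chj, efj, egh, egj, fhi, fhj, ghi

giving chain groups C_0 ≅ Z^10, C_1 ≅ Z^30, C_2 ≅ Z^20.

The boundary map ∂_1: C_1 → C_0 maps an edge to its endpoints' difference, ∂[p,q] = q − p. For instance
  ∂gi = i − g.
The 10×30 boundary matrix has rank 9 and Smith normal form diag(1,1,1,1,1,1,1,1,1).

∂_2: C_2 → C_1 acts by ∂[p,q,r] = [q,r] − [p,r] + [p,q]. For instance
  ∂bce = ce − be + bc,
  ∂ceh = eh − ch + ce.
As a 30×20 matrix over Z this has rank 20, with invariant factors (1,1,1,1,1,1,1,1,1,1,1,1,1,1,1,1,1,1,1,2).

Reading off H_k = ker ∂_k / im ∂_{k+1}:

  H_0: rank C_0 − rank ∂_1 = 10 − 9 = 1, and the invariant factors of ∂_1 are all 1, so H_0 = Z.
  H_1: rank ker ∂_1 − rank ∂_2 = (30 − 9) − 20 = 1, and ∂_2 has invariant factor 2 > 1, so H_1 = Z × Z/2.
  H_2: rank ker ∂_2 − rank ∂_3 = (20 − 20) − 0 = 0, and there is no ∂_3, so H_2 = 0.

As a check, the Euler characteristic is 10 − 30 + 20 = 0, which agrees with 1 − 1 + 0 = 0.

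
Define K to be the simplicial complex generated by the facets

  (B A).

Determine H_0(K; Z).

Order the vertices as A < B. Listing each simplex with vertices in this order, K has dimension 1 with simplices:

  0-simplices (2): A, B
  1-simplices (1): AB

so the chain groups are C_0 ≅ Z^2, C_1 ≅ Z^1.

The boundary map ∂_1: C_1 → C_0 is given by ∂[p,q] = [q] − [p]. For instance
  ∂AB = B − A.
The 2×1 boundary matrix has rank 1 and Smith normal form diag(1).

Computing H_k = (kernel of ∂_k) / (image of ∂_{k+1}):

  H_0: rank C_0 − rank ∂_1 = 2 − 1 = 1, and the invariant factors of ∂_1 are all 1, so H_0 ≅ Z.

H_0 = Z.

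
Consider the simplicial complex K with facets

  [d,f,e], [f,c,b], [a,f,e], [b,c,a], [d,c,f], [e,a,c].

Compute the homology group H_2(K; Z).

Fix the vertex order a < b < c < d < e < f and write every simplex with vertices in increasing order. Then dim K = 2 and the simplices of K are:

  0-simplices (6): a, b, c, d, e, f
  1-simplices (12): ab, ac, ae, af, bc, bf, cd, ce, cf, de, df, ef
  2-simplices (6): abc, ace, aef, bcf, cdf, def

giving chain groups C_0 ≅ Z^6, C_1 ≅ Z^12, C_2 ≅ Z^6.

Boundary ∂_1: C_1 → C_0 is given by ∂[p,q] = [q] − [p].
The 6×12 boundary matrix has rank 5 and Smith normal form diag(1,1,1,1,1).

Boundary ∂_2: C_2 → C_1 maps a triangle to the signed sum of its edges. For instance
  ∂cdf = df − cf + cd,
  ∂ace = ce − ae + ac.
This gives a 12×6 integer matrix of rank 6; reducing to Smith normal form yields diagonal entries (1,1,1,1,1,1).

Now H_k = ker ∂_k / im ∂_{k+1}, so:

  H_2: rank ker ∂_2 − rank ∂_3 = (6 − 6) − 0 = 0, and there is no ∂_3, so H_2 = 0.

H_2 = 0.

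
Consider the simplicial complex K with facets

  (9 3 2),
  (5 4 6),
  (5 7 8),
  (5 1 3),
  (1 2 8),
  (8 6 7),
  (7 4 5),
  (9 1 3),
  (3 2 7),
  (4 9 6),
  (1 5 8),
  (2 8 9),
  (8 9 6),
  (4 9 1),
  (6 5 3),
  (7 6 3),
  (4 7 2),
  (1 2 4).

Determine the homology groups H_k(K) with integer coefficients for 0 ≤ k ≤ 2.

We work with the vertex ordering 1 < 2 < 3 < 4 < 5 < 6 < 7 < 8 < 9. The simplices of K, each written with vertices in increasing order, are:

  0-simplices (9): [1], [2], [3], [4], [5], [6], [7], [8], [9]
  1-simplices (27): (27 of them)
  2-simplices (18): [1,2,4], [1,2,8], [1,3,5], [1,3,9], [1,4,9], [1,5,8], [2,3,7], [2,3,9], [2,4,7], [2,8,9], [3,5,6], [3,6,7], [4,5,6], [4,5,7], [4,6,9], [5,7,8], [6,7,8], [6,8,9]

so the chain groups are C_0 ≅ Z^9, C_1 ≅ Z^27, C_2 ≅ Z^18.

The boundary map ∂_1: C_1 → C_0 is given by ∂[p,q] = [q] − [p]. For instance
  ∂[2,7] = [7] − [2].
This gives a 9×27 integer matrix of rank 8; reducing to Smith normal form yields diagonal entries (1,1,1,1,1,1,1,1).

The boundary map ∂_2: C_2 → C_1 acts by ∂[p,q,r] = [q,r] − [p,r] + [p,q]. For instance
  ∂[3,5,6] = [5,6] − [3,6] + [3,5],
  ∂[6,7,8] = [7,8] − [6,8] + [6,7].
This gives a 27×18 integer matrix of rank 18; reducing to Smith normal form yields diagonal entries (1,1,1,1,1,1,1,1,1,1,1,1,1,1,1,1,1,2).

Now H_k = ker ∂_k / im ∂_{k+1}, so:

  H_0: rank C_0 − rank ∂_1 = 9 − 8 = 1, and the invariant factors of ∂_1 are all 1, so H_0 = Z.
  H_1: rank ker ∂_1 − rank ∂_2 = (27 − 8) − 18 = 1, and ∂_2 has invariant factor 2 > 1, so H_1 = Z ⊕ Z/2.
  H_2: rank ker ∂_2 − rank ∂_3 = (18 − 18) − 0 = 0, and there is no ∂_3, so H_2 = 0.

As a check, the Euler characteristic is 9 − 27 + 18 = 0, which agrees with 1 − 1 + 0 = 0.

H_0 = Z,  H_1 = Z ⊕ Z/2,  H_2 = 0.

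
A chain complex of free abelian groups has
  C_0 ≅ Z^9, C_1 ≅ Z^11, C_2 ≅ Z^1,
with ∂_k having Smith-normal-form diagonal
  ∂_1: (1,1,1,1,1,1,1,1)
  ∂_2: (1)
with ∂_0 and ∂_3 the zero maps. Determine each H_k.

H_0 ≅ Z,  H_1 ≅ Z^2,  H_2 = 0.

H_0: b_0 = 9 − 0 − 8 = 1; torsion from ∂_1 factors > 1: none. So H_0 ≅ Z.
H_1: b_1 = 11 − 8 − 1 = 2; torsion from ∂_2 factors > 1: none. So H_1 ≅ Z^2.
H_2: b_2 = 1 − 1 − 0 = 0; torsion from ∂_3 factors > 1: none. So H_2 ≅ 0.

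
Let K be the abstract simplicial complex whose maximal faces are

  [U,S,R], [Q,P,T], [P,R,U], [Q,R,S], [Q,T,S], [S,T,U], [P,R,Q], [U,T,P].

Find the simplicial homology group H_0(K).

We work with the vertex ordering P < Q < R < S < T < U. The simplices of K, each written with vertices in increasing order, are:

  0-simplices (6): P, Q, R, S, T, U
  1-simplices (12): PQ, PR, PT, PU, QR, QS, QT, RS, RU, ST, SU, TU
  2-simplices (8): PQR, PQT, PRU, PTU, QRS, QST, RSU, STU

so the chain groups are C_0 ≅ Z^6, C_1 ≅ Z^12, C_2 ≅ Z^8.

The boundary map ∂_1: C_1 → C_0 sends each edge [p,q] (with p < q) to q − p. For instance
  ∂RS = S − R.
As a 6×12 matrix over Z this has rank 5, with invariant factors (1,1,1,1,1).

Boundary ∂_2: C_2 → C_1 sends each 2-simplex [p,q,r] to [q,r] − [p,r] + [p,q]. For instance
  ∂QRS = RS − QS + QR,
  ∂PQT = QT − PT + PQ.
This gives a 12×8 integer matrix of rank 7; reducing to Smith normal form yields diagonal entries (1,1,1,1,1,1,1).

From H_k ≅ ker(∂_k) / im(∂_{k+1}) we obtain:

  H_0: rank C_0 − rank ∂_1 = 6 − 5 = 1, and the invariant factors of ∂_1 are all 1, so H_0 ≅ Z.

H_0 = Z.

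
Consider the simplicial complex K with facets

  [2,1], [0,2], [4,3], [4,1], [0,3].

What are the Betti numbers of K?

b_0 = 1, b_1 = 1.

We work with the vertex ordering 0 < 1 < 2 < 3 < 4. The simplices of K, each written with vertices in increasing order, are:

  0-simplices (5): [0], [1], [2], [3], [4]
  1-simplices (5): [0,2], [0,3], [1,2], [1,4], [3,4]

Hence C_0 ≅ Z^5, C_1 ≅ Z^5.

∂_1: C_1 → C_0 maps an edge to its endpoints' difference, ∂[p,q] = q − p. For instance
  ∂[1,4] = [4] − [1].
The 5×5 boundary matrix has rank 4 and Smith normal form diag(1,1,1,1).

Computing H_k = (kernel of ∂_k) / (image of ∂_{k+1}):

  H_0: rank C_0 − rank ∂_1 = 5 − 4 = 1, and the invariant factors of ∂_1 are all 1, so H_0 = Z.
  H_1: rank ker ∂_1 − rank ∂_2 = (5 − 4) − 0 = 1, and there is no ∂_2, so H_1 = Z.

As a check, the Euler characteristic is 5 − 5 = 0, which agrees with 1 − 1 = 0.

Hence the Betti numbers are b_0 = 1, b_1 = 1.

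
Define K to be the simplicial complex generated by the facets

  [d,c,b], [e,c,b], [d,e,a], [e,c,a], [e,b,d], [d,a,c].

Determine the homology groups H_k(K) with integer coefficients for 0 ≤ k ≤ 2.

Order the vertices as a < b < c < d < e. Listing each simplex with vertices in this order, K has dimension 2 with simplices:

  0-simplices (5): a, b, c, d, e
  1-simplices (9): ac, ad, ae, bc, bd, be, cd, ce, de
  2-simplices (6): acd, ace, ade, bcd, bce, bde

Hence C_0 ≅ Z^5, C_1 ≅ Z^9, C_2 ≅ Z^6.

∂_1: C_1 → C_0 maps an edge to its endpoints' difference, ∂[p,q] = q − p. For instance
  ∂de = e − d.
This gives a 5×9 integer matrix of rank 4; reducing to Smith normal form yields diagonal entries (1,1,1,1).

Boundary ∂_2: C_2 → C_1 maps a triangle to the signed sum of its edges. For instance
  ∂bce = ce − be + bc,
  ∂acd = cd − ad + ac.
The 9×6 boundary matrix has rank 5 and Smith normal form diag(1,1,1,1,1).

From H_k ≅ ker(∂_k) / im(∂_{k+1}) we obtain:

  H_0: rank C_0 − rank ∂_1 = 5 − 4 = 1, and the invariant factors of ∂_1 are all 1, so H_0 = Z.
  H_1: rank ker ∂_1 − rank ∂_2 = (9 − 4) − 5 = 0, and the invariant factors of ∂_2 are all 1, so H_1 = 0.
  H_2: rank ker ∂_2 − rank ∂_3 = (6 − 5) − 0 = 1, and there is no ∂_3, so H_2 = Z.

As a check, the Euler characteristic is 5 − 9 + 6 = 2, which agrees with 1 − 0 + 1 = 2.

H_0 = Z,  H_1 = 0,  H_2 = Z.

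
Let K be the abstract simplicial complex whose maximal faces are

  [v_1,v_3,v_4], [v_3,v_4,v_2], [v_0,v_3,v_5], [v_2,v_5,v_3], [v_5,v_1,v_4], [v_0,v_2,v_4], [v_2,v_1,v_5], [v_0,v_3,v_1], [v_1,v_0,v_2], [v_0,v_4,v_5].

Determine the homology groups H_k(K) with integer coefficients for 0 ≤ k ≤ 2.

H_0 ≅ Z,  H_1 ≅ Z/2,  H_2 = 0.

Take the total order v_0 < v_1 < v_2 < v_3 < v_4 < v_5 on the vertex set. Then K (dimension 2) consists of the simplices:

  0-simplices (6): [v_0], [v_1], [v_2], [v_3], [v_4], [v_5]
  1-simplices (15): (15 of them)
  2-simplices (10): [v_0,v_1,v_2], [v_0,v_1,v_3], [v_0,v_2,v_4], [v_0,v_3,v_5], [v_0,v_4,v_5], [v_1,v_2,v_5], [v_1,v_3,v_4], [v_1,v_4,v_5], [v_2,v_3,v_4], [v_2,v_3,v_5]

giving chain groups C_0 ≅ Z^6, C_1 ≅ Z^15, C_2 ≅ Z^10.

∂_1: C_1 → C_0 maps an edge to its endpoints' difference, ∂[p,q] = q − p.
The resulting 6×15 matrix has rank 5, and its Smith normal form has invariant factors (1,1,1,1,1).

The boundary map ∂_2: C_2 → C_1 acts by ∂[p,q,r] = [q,r] − [p,r] + [p,q]. For instance
  ∂[v_2,v_3,v_4] = [v_3,v_4] − [v_2,v_4] + [v_2,v_3],
  ∂[v_1,v_4,v_5] = [v_4,v_5] − [v_1,v_5] + [v_1,v_4].
As a 15×10 matrix over Z this has rank 10, with invariant factors (1,1,1,1,1,1,1,1,1,2).

Computing H_k = (kernel of ∂_k) / (image of ∂_{k+1}):

  H_0: rank C_0 − rank ∂_1 = 6 − 5 = 1, and the invariant factors of ∂_1 are all 1, so H_0 = Z.
  H_1: rank ker ∂_1 − rank ∂_2 = (15 − 5) − 10 = 0, and ∂_2 has invariant factor 2 > 1, so H_1 = Z/2.
  H_2: rank ker ∂_2 − rank ∂_3 = (10 − 10) − 0 = 0, and there is no ∂_3, so H_2 = 0.

(K is a triangulation of the real projective plane RP^2.)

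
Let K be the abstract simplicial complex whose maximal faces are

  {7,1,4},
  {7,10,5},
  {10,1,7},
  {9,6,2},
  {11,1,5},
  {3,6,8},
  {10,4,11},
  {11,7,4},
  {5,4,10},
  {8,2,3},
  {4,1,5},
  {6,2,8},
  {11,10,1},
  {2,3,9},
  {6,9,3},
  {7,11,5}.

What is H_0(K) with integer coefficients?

H_0 = Z^2.

K has 11 vertices, 24 edges, 16 triangles.
rank ∂_0 = 0, rank ∂_1 = 9 ⇒ b_0 = 11 − 0 − 9 = 2; all invariant factors of ∂_1 are 1 so no torsion. So H_0 = Z^2.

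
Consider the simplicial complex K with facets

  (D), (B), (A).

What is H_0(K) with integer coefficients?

Take the total order A < B < D on the vertex set. Then K (dimension 0) consists of the simplices:

  0-simplices (3): A, B, D

so the chain groups are C_0 ≅ Z^3.

Now H_k = ker ∂_k / im ∂_{k+1}, so:

  H_0: rank C_0 − rank ∂_1 = 3 − 0 = 3, and there is no ∂_1, so H_0 = Z^3.

(K is a triangulation of a set of 3 points.)

H_0 ≅ Z^3.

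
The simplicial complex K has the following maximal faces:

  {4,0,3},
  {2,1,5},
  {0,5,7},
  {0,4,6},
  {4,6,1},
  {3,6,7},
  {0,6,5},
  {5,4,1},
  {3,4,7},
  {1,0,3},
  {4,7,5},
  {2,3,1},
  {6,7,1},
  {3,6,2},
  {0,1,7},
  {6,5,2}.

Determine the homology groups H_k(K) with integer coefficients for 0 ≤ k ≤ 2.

Order the vertices as 0 < 1 < 2 < 3 < 4 < 5 < 6 < 7. Listing each simplex with vertices in this order, K has dimension 2 with simplices:

  0-simplices (8): [0], [1], [2], [3], [4], [5], [6], [7]
  1-simplices (24): (24 of them)
  2-simplices (16): [0,1,3], [0,1,7], [0,3,4], [0,4,6], [0,5,6], [0,5,7], [1,2,3], [1,2,5], [1,4,5], [1,4,6], [1,6,7], [2,3,6], [2,5,6], [3,4,7], [3,6,7], [4,5,7]

Hence C_0 ≅ Z^8, C_1 ≅ Z^24, C_2 ≅ Z^16.

∂_1: C_1 → C_0 is given by ∂[p,q] = [q] − [p]. For instance
  ∂[4,6] = [6] − [4].
The 8×24 boundary matrix has rank 7 and Smith normal form diag(1,1,1,1,1,1,1).

The boundary map ∂_2: C_2 → C_1 maps a triangle to the signed sum of its edges. For instance
  ∂[1,6,7] = [6,7] − [1,7] + [1,6],
  ∂[3,4,7] = [4,7] − [3,7] + [3,4].
The 24×16 boundary matrix has rank 15 and Smith normal form diag(1,1,1,1,1,1,1,1,1,1,1,1,1,1,1).

Reading off H_k = ker ∂_k / im ∂_{k+1}:

  H_0: rank C_0 − rank ∂_1 = 8 − 7 = 1, and the invariant factors of ∂_1 are all 1, so H_0 ≅ Z.
  H_1: rank ker ∂_1 − rank ∂_2 = (24 − 7) − 15 = 2, and the invariant factors of ∂_2 are all 1, so H_1 ≅ Z^2.
  H_2: rank ker ∂_2 − rank ∂_3 = (16 − 15) − 0 = 1, and there is no ∂_3, so H_2 ≅ Z.

H_0 ≅ Z,  H_1 ≅ Z^2,  H_2 ≅ Z.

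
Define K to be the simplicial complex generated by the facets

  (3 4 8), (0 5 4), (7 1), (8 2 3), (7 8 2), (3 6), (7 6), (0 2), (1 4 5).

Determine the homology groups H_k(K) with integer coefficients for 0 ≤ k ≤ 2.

K has 9 vertices, 16 edges, 5 triangles.
rank ∂_0 = 0, rank ∂_1 = 8 ⇒ b_0 = 9 − 0 − 8 = 1; all invariant factors of ∂_1 are 1 so no torsion. So H_0 = Z.
rank ∂_1 = 8, rank ∂_2 = 5 ⇒ b_1 = 16 − 8 − 5 = 3; all invariant factors of ∂_2 are 1 so no torsion. So H_1 = Z^3.
rank ∂_2 = 5, rank ∂_3 = 0 ⇒ b_2 = 5 − 5 − 0 = 0. So H_2 = 0.

H_0 ≅ Z,  H_1 ≅ Z^3,  H_2 = 0.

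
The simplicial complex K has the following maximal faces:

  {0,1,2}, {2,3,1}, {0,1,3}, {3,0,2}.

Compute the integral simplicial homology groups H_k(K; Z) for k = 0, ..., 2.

Order the vertices as 0 < 1 < 2 < 3. Listing each simplex with vertices in this order, K has dimension 2 with simplices:

  0-simplices (4): [0], [1], [2], [3]
  1-simplices (6): [0,1], [0,2], [0,3], [1,2], [1,3], [2,3]
  2-simplices (4): [0,1,2], [0,1,3], [0,2,3], [1,2,3]

giving chain groups C_0 ≅ Z^4, C_1 ≅ Z^6, C_2 ≅ Z^4.

The boundary map ∂_1: C_1 → C_0 sends each edge [p,q] (with p < q) to q − p. For instance
  ∂[0,1] = [1] − [0].
The resulting 4×6 matrix has rank 3, and its Smith normal form has invariant factors (1,1,1).

The boundary map ∂_2: C_2 → C_1 acts by ∂[p,q,r] = [q,r] − [p,r] + [p,q]. For instance
  ∂[0,2,3] = [2,3] − [0,3] + [0,2],
  ∂[0,1,3] = [1,3] − [0,3] + [0,1].
The 6×4 boundary matrix has rank 3 and Smith normal form diag(1,1,1).

From H_k ≅ ker(∂_k) / im(∂_{k+1}) we obtain:

  H_0: rank C_0 − rank ∂_1 = 4 − 3 = 1, and the invariant factors of ∂_1 are all 1, so H_0 ≅ Z.
  H_1: rank ker ∂_1 − rank ∂_2 = (6 − 3) − 3 = 0, and the invariant factors of ∂_2 are all 1, so H_1 ≅ 0.
  H_2: rank ker ∂_2 − rank ∂_3 = (4 − 3) − 0 = 1, and there is no ∂_3, so H_2 ≅ Z.

As a check, the Euler characteristic is 4 − 6 + 4 = 2, which agrees with 1 − 0 + 1 = 2.

H_0 ≅ Z,  H_1 = 0,  H_2 ≅ Z.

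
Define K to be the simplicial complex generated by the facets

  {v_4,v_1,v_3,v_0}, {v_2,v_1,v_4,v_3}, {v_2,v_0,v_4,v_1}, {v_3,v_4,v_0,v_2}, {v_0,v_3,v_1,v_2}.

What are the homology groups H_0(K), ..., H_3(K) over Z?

K has 5 vertices, 10 edges, 10 triangles, 5 3-simplices.
rank ∂_0 = 0, rank ∂_1 = 4 ⇒ b_0 = 5 − 0 − 4 = 1; all invariant factors of ∂_1 are 1 so no torsion. So H_0 = Z.
rank ∂_1 = 4, rank ∂_2 = 6 ⇒ b_1 = 10 − 4 − 6 = 0; all invariant factors of ∂_2 are 1 so no torsion. So H_1 = 0.
rank ∂_2 = 6, rank ∂_3 = 4 ⇒ b_2 = 10 − 6 − 4 = 0; all invariant factors of ∂_3 are 1 so no torsion. So H_2 = 0.
rank ∂_3 = 4, rank ∂_4 = 0 ⇒ b_3 = 5 − 4 − 0 = 1. So H_3 = Z.

H_0 = Z,  H_1 = 0,  H_2 = 0,  H_3 = Z.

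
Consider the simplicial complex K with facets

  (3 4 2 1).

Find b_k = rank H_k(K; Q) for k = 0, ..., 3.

Order the vertices as 1 < 2 < 3 < 4. Listing each simplex with vertices in this order, K has dimension 3 with simplices:

  0-simplices (4): [1], [2], [3], [4]
  1-simplices (6): [1,2], [1,3], [1,4], [2,3], [2,4], [3,4]
  2-simplices (4): [1,2,3], [1,2,4], [1,3,4], [2,3,4]
  3-simplices (1): [1,2,3,4]

giving chain groups C_0 ≅ Z^4, C_1 ≅ Z^6, C_2 ≅ Z^4, C_3 ≅ Z^1.

The boundary map ∂_1: C_1 → C_0 is given by ∂[p,q] = [q] − [p].
As a 4×6 matrix over Z this has rank 3, with invariant factors (1,1,1).

The boundary map ∂_2: C_2 → C_1 maps a triangle to the signed sum of its edges. For instance
  ∂[1,2,3] = [2,3] − [1,3] + [1,2],
  ∂[2,3,4] = [3,4] − [2,4] + [2,3].
The resulting 6×4 matrix has rank 3, and its Smith normal form has invariant factors (1,1,1).

Boundary ∂_3: C_3 → C_2 sends each 3-simplex σ to the alternating sum Σ_i (−1)^i (σ with its i-th vertex removed). For instance
  ∂[1,2,3,4] = [2,3,4] − [1,3,4] + [1,2,4] − [1,2,3].
As a 4×1 matrix over Z this has rank 1, with invariant factors (1).

Reading off H_k = ker ∂_k / im ∂_{k+1}:

  H_0: rank C_0 − rank ∂_1 = 4 − 3 = 1, and the invariant factors of ∂_1 are all 1, so H_0 = Z.
  H_1: rank ker ∂_1 − rank ∂_2 = (6 − 3) − 3 = 0, and the invariant factors of ∂_2 are all 1, so H_1 = 0.
  H_2: rank ker ∂_2 − rank ∂_3 = (4 − 3) − 1 = 0, and the invariant factors of ∂_3 are all 1, so H_2 = 0.
  H_3: rank ker ∂_3 − rank ∂_4 = (1 − 1) − 0 = 0, and there is no ∂_4, so H_3 = 0.

Hence the Betti numbers are b_0 = 1, b_1 = 0, b_2 = 0, b_3 = 0.

b_0 = 1, b_1 = 0, b_2 = 0, b_3 = 0.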